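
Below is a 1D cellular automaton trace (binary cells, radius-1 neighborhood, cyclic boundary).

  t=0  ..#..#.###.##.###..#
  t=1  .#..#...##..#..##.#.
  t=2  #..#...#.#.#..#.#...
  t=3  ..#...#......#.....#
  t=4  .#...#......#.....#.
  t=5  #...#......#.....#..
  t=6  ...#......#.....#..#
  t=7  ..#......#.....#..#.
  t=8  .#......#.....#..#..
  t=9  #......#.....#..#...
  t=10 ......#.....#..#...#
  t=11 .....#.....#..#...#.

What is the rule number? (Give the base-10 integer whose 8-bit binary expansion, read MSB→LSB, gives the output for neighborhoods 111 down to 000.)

194

  nb ###: next=#  (t=0,i=8, bit7=1)
  nb ##.: next=#  (t=0,i=9, bit6=1)
  nb #.#: next=.  (t=0,i=6, bit5=0)
  nb #..: next=.  (t=0,i=0, bit4=0)
  nb .##: next=.  (t=0,i=7, bit3=0)
  nb .#.: next=.  (t=0,i=2, bit2=0)
  nb ..#: next=#  (t=0,i=1, bit1=1)
  nb ...: next=.  (t=1,i=6, bit0=0)
  bits 11000010 = 194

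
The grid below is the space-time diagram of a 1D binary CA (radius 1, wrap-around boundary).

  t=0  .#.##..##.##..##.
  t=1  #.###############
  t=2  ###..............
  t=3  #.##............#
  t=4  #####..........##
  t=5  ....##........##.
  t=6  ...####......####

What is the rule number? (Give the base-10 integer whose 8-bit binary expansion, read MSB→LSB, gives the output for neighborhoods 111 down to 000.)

122

  ###|.  b7=0 t=1,i=3
  ##.|#  b6=1 t=0,i=4
  #.#|#  b5=1 t=0,i=2
  #..|#  b4=1 t=0,i=5
  .##|#  b3=1 t=0,i=3
  .#.|.  b2=0 t=0,i=1
  ..#|#  b1=1 t=0,i=0
  ...|.  b0=0 t=2,i=4
  bits 01111010 = 122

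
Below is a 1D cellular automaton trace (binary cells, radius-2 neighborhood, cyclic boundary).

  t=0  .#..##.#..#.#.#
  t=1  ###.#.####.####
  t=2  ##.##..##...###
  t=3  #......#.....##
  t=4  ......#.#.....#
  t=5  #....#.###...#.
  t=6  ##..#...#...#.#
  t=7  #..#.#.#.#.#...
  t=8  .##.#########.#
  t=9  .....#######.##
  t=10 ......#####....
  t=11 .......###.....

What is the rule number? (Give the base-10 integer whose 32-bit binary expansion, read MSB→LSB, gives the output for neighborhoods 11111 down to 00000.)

  ##### -> #   bit 31 = 1  t=1,i=0
  ####. -> #   bit 30 = 1  t=1,i=1
  ###.# -> .   bit 29 = 0  t=1,i=2
  ###.. -> .   bit 28 = 0  t=3,i=0
  ##.## -> .   bit 27 = 0  t=1,i=10
  ##.#. -> #   bit 26 = 1  t=0,i=6
  ##..# -> .   bit 25 = 0  t=2,i=5
  ##... -> .   bit 24 = 0  t=2,i=9
  #.### -> .   bit 23 = 0  t=1,i=6
  #.##. -> .   bit 22 = 0  t=2,i=3
  #.#.# -> #   bit 21 = 1  t=0,i=12
  #.#.. -> #   bit 20 = 1  t=0,i=1
  #..## -> .   bit 19 = 0  t=0,i=3
  #..#. -> #   bit 18 = 1  t=0,i=9
  #...# -> .   bit 17 = 0  t=2,i=10
  #.... -> .   bit 16 = 0  t=3,i=2
  .#### -> #   bit 15 = 1  t=1,i=7
  .###. -> #   bit 14 = 1  t=3,i=14
  .##.# -> .   bit 13 = 0  t=0,i=5
  .##.. -> .   bit 12 = 0  t=2,i=4
  .#.## -> .   bit 11 = 0  t=1,i=5
  .#.#. -> #   bit 10 = 1  t=0,i=0
  .#..# -> #   bit 9 = 1  t=0,i=2
  .#... -> #   bit 8 = 1  t=3,i=8
  ..### -> .   bit 7 = 0  t=2,i=12
  ..##. -> #   bit 6 = 1  t=0,i=4
  ..#.# -> .   bit 5 = 0  t=0,i=10
  ..#.. -> .   bit 4 = 0  t=3,i=7
  ...## -> .   bit 3 = 0  t=2,i=11
  ...#. -> #   bit 2 = 1  t=3,i=6
  ....# -> .   bit 1 = 0  t=3,i=5
  ..... -> .   bit 0 = 0  t=3,i=3
  bits 11000100001101001100011101000100 = 3291793220

3291793220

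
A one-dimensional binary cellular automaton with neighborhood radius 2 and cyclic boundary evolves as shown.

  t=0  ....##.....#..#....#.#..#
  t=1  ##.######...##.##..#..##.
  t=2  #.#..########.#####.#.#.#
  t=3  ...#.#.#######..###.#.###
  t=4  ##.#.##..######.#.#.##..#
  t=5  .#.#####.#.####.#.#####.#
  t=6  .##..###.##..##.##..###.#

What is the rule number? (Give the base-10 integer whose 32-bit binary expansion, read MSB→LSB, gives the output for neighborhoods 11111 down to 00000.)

  ##### -> #   bit 31 = 1  t=1,i=5
  ####. -> #   bit 30 = 1  t=1,i=7
  ###.# -> #   bit 29 = 1  t=2,i=12
  ###.. -> #   bit 28 = 1  t=1,i=8
  ##.## -> #   bit 27 = 1  t=1,i=2
  ##.#. -> .   bit 26 = 0  t=2,i=1
  ##..# -> #   bit 25 = 1  t=1,i=17
  ##... -> #   bit 24 = 1  t=0,i=6
  #.### -> .   bit 23 = 0  t=1,i=3
  #.##. -> #   bit 22 = 1  t=1,i=0
  #.#.# -> #   bit 21 = 1  t=2,i=20
  #.#.. -> .   bit 20 = 0  t=0,i=21
  #..## -> .   bit 19 = 0  t=1,i=21
  #..#. -> #   bit 18 = 1  t=0,i=13
  #...# -> #   bit 17 = 1  t=1,i=10
  #.... -> #   bit 16 = 1  t=0,i=1
  .#### -> .   bit 15 = 0  t=1,i=4
  .###. -> .   bit 14 = 0  t=3,i=17
  .##.# -> .   bit 13 = 0  t=1,i=1
  .##.. -> #   bit 12 = 1  t=0,i=5
  .#.## -> #   bit 11 = 1  t=2,i=23
  .#.#. -> .   bit 10 = 0  t=0,i=20
  .#..# -> #   bit 9 = 1  t=0,i=12
  .#... -> #   bit 8 = 1  t=0,i=0
  ..### -> #   bit 7 = 1  t=2,i=5
  ..##. -> #   bit 6 = 1  t=0,i=4
  ..#.# -> #   bit 5 = 1  t=0,i=19
  ..#.. -> .   bit 4 = 0  t=0,i=11
  ...## -> #   bit 3 = 1  t=0,i=3
  ...#. -> .   bit 2 = 0  t=0,i=10
  ....# -> .   bit 1 = 0  t=0,i=2
  ..... -> #   bit 0 = 1  t=0,i=8
  bits 11111011011001110001101111101001 = 4217838569

4217838569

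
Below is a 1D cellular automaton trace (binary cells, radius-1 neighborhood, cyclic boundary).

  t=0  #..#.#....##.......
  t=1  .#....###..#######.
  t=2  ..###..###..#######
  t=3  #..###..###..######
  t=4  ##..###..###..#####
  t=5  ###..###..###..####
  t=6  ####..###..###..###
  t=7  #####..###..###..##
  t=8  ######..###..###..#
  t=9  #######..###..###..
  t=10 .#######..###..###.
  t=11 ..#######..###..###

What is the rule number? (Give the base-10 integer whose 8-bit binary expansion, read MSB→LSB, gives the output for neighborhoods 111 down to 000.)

209

  ###|#  b7=1 t=1,i=7
  ##.|#  b6=1 t=0,i=11
  #.#|.  b5=0 t=0,i=4
  #..|#  b4=1 t=0,i=1
  .##|.  b3=0 t=0,i=10
  .#.|.  b2=0 t=0,i=0
  ..#|.  b1=0 t=0,i=2
  ...|#  b0=1 t=0,i=7
  bits 11010001 = 209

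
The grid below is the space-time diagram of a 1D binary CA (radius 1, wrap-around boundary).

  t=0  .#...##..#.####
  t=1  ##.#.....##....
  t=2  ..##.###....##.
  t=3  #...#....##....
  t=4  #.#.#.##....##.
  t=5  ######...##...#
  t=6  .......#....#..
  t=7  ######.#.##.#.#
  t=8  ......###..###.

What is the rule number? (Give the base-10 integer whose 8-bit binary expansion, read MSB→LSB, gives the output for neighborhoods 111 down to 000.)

37

  nb ###: next=.  (t=0,i=12, bit7=0)
  nb ##.: next=.  (t=0,i=6, bit6=0)
  nb #.#: next=#  (t=0,i=0, bit5=1)
  nb #..: next=.  (t=0,i=2, bit4=0)
  nb .##: next=.  (t=0,i=5, bit3=0)
  nb .#.: next=#  (t=0,i=1, bit2=1)
  nb ..#: next=.  (t=0,i=4, bit1=0)
  nb ...: next=#  (t=0,i=3, bit0=1)
  bits 00100101 = 37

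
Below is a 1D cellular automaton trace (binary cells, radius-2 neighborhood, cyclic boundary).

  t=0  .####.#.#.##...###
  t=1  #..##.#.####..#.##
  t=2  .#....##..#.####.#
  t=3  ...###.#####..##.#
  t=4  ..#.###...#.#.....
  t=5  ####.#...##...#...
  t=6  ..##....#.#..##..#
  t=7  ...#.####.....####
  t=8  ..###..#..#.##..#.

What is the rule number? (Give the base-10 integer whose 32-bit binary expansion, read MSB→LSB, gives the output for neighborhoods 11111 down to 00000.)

1785026622

  nb #####: next=.  (t=3,i=9, bit31=0)
  nb ####.: next=#  (t=0,i=3, bit30=1)
  nb ###.#: next=#  (t=0,i=4, bit29=1)
  nb ###..: next=.  (t=1,i=0, bit28=0)
  nb ##.##: next=#  (t=0,i=0, bit27=1)
  nb ##.#.: next=.  (t=0,i=5, bit26=0)
  nb ##..#: next=#  (t=1,i=1, bit25=1)
  nb ##...: next=.  (t=0,i=12, bit24=0)
  nb #.###: next=.  (t=0,i=1, bit23=0)
  nb #.##.: next=#  (t=0,i=10, bit22=1)
  nb #.#.#: next=#  (t=0,i=6, bit21=1)
  nb #.#..: next=.  (t=2,i=1, bit20=0)
  nb #..##: next=.  (t=1,i=2, bit19=0)
  nb #..#.: next=#  (t=1,i=13, bit18=1)
  nb #...#: next=.  (t=0,i=13, bit17=0)
  nb #....: next=#  (t=2,i=3, bit16=1)
  nb .####: next=.  (t=0,i=2, bit15=0)
  nb .###.: next=#  (t=0,i=16, bit14=1)
  nb .##.#: next=.  (t=1,i=4, bit13=0)
  nb .##..: next=#  (t=0,i=11, bit12=1)
  nb .#.##: next=#  (t=0,i=9, bit11=1)
  nb .#.#.: next=.  (t=0,i=7, bit10=0)
  nb .#..#: next=.  (t=6,i=0, bit9=0)
  nb .#...: next=.  (t=2,i=2, bit8=0)
  nb ..###: next=.  (t=0,i=15, bit7=0)
  nb ..##.: next=.  (t=1,i=3, bit6=0)
  nb ..#.#: next=#  (t=1,i=14, bit5=1)
  nb ..#..: next=#  (t=5,i=14, bit4=1)
  nb ...##: next=#  (t=0,i=14, bit3=1)
  nb ...#.: next=#  (t=4,i=1, bit2=1)
  nb ....#: next=#  (t=2,i=4, bit1=1)
  nb .....: next=.  (t=4,i=15, bit0=0)
  bits 01101010011001010101100000111110 = 1785026622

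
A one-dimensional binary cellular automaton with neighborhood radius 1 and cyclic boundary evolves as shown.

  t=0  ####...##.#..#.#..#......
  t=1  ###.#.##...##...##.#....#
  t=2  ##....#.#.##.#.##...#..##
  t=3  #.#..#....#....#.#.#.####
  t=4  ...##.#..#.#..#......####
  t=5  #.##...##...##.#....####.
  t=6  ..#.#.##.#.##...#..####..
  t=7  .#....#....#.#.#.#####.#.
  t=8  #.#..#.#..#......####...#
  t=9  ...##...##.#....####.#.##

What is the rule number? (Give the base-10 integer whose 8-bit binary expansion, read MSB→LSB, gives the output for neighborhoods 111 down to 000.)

154

  nb ###: next=#  (t=0,i=1, bit7=1)
  nb ##.: next=.  (t=0,i=3, bit6=0)
  nb #.#: next=.  (t=0,i=9, bit5=0)
  nb #..: next=#  (t=0,i=4, bit4=1)
  nb .##: next=#  (t=0,i=0, bit3=1)
  nb .#.: next=.  (t=0,i=10, bit2=0)
  nb ..#: next=#  (t=0,i=6, bit1=1)
  nb ...: next=.  (t=0,i=5, bit0=0)
  bits 10011010 = 154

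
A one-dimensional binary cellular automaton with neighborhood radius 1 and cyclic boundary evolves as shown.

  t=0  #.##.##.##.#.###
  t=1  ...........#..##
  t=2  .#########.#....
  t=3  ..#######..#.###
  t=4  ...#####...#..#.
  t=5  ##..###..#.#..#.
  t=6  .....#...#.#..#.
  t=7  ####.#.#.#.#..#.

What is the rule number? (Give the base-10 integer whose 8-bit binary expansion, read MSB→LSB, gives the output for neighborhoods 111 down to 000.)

133

  nb ###: next=#  (t=0,i=14, bit7=1)
  nb ##.: next=.  (t=0,i=0, bit6=0)
  nb #.#: next=.  (t=0,i=1, bit5=0)
  nb #..: next=.  (t=1,i=0, bit4=0)
  nb .##: next=.  (t=0,i=2, bit3=0)
  nb .#.: next=#  (t=0,i=11, bit2=1)
  nb ..#: next=.  (t=1,i=10, bit1=0)
  nb ...: next=#  (t=1,i=1, bit0=1)
  bits 10000101 = 133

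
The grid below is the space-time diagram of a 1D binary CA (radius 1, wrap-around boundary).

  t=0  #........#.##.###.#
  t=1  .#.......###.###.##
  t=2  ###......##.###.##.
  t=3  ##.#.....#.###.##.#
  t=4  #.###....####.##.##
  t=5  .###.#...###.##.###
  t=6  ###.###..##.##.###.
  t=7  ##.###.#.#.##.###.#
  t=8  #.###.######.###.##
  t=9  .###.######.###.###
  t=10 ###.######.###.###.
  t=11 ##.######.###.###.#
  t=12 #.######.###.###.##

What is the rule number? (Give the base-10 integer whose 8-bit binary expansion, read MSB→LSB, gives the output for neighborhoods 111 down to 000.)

  ###|#  b7=1 t=0,i=15
  ##.|.  b6=0 t=0,i=0
  #.#|#  b5=1 t=0,i=10
  #..|#  b4=1 t=0,i=1
  .##|#  b3=1 t=0,i=11
  .#.|#  b2=1 t=0,i=9
  ..#|.  b1=0 t=0,i=8
  ...|.  b0=0 t=0,i=2
  bits 10111100 = 188

188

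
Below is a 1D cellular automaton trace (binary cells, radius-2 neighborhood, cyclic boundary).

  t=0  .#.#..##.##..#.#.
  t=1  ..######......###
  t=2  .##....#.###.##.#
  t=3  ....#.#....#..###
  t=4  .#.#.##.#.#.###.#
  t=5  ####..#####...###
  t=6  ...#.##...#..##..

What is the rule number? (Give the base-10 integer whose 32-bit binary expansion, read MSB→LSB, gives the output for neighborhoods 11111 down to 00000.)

876160717

  ##### -> .   bit 31 = 0  t=1,i=4
  ####. -> .   bit 30 = 0  t=1,i=6
  ###.# -> #   bit 29 = 1  t=2,i=11
  ###.. -> #   bit 28 = 1  t=1,i=7
  ##.## -> .   bit 27 = 0  t=0,i=8
  ##.#. -> #   bit 26 = 1  t=2,i=15
  ##..# -> .   bit 25 = 0  t=0,i=11
  ##... -> .   bit 24 = 0  t=1,i=8
  #.### -> .   bit 23 = 0  t=2,i=9
  #.##. -> .   bit 22 = 0  t=0,i=9
  #.#.# -> #   bit 21 = 1  t=2,i=16
  #.#.. -> #   bit 20 = 1  t=0,i=3
  #..## -> #   bit 19 = 1  t=0,i=5
  #..#. -> .   bit 18 = 0  t=0,i=0
  #...# -> .   bit 17 = 0  t=5,i=12
  #.... -> #   bit 16 = 1  t=1,i=9
  .#### -> .   bit 15 = 0  t=1,i=3
  .###. -> .   bit 14 = 0  t=1,i=15
  .##.# -> #   bit 13 = 1  t=0,i=7
  .##.. -> .   bit 12 = 0  t=0,i=10
  .#.## -> .   bit 11 = 0  t=2,i=0
  .#.#. -> #   bit 10 = 1  t=0,i=2
  .#..# -> #   bit 9 = 1  t=0,i=4
  .#... -> .   bit 8 = 0  t=3,i=7
  ..### -> #   bit 7 = 1  t=1,i=2
  ..##. -> #   bit 6 = 1  t=0,i=6
  ..#.# -> .   bit 5 = 0  t=0,i=1
  ..#.. -> .   bit 4 = 0  t=3,i=11
  ...## -> #   bit 3 = 1  t=1,i=13
  ...#. -> #   bit 2 = 1  t=2,i=6
  ....# -> .   bit 1 = 0  t=1,i=12
  ..... -> #   bit 0 = 1  t=1,i=10
  bits 00110100001110010010011011001101 = 876160717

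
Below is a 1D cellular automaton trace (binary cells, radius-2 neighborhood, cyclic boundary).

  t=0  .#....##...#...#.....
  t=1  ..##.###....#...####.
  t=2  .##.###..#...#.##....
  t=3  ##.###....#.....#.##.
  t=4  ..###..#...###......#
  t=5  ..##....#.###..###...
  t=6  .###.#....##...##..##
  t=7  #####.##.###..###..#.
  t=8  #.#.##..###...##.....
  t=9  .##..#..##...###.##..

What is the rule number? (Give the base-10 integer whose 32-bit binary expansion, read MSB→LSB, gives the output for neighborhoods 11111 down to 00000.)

  [31] ##### => #  t=7,i=2
  [30] ####. => .  t=1,i=18
  [29] ###.# => #  t=6,i=3
  [28] ###.. => .  t=1,i=7
  [27] ##.## => #  t=1,i=4
  [26] ##.#. => #  t=6,i=4
  [25] ##..# => .  t=2,i=7
  [24] ##... => .  t=0,i=8
  [23] #.### => #  t=1,i=5
  [22] #.##. => .  t=2,i=15
  [21] #.#.# => #  t=8,i=2
  [20] #.#.. => .  t=6,i=5
  [19] #..## => .  t=4,i=1
  [18] #..#. => .  t=2,i=8
  [17] #...# => .  t=0,i=9
  [16] #.... => #  t=0,i=3
  [15] .#### => .  t=1,i=17
  [14] .###. => #  t=1,i=6
  [13] .##.# => .  t=1,i=3
  [12] .##.. => #  t=0,i=7
  [11] .#.## => .  t=2,i=14
  [10] .#.#. => #  t=8,i=1
  [9] .#..# => .  t=4,i=0
  [8] .#... => #  t=0,i=2
  [7] ..### => #  t=1,i=16
  [6] ..##. => #  t=0,i=6
  [5] ..#.# => .  t=2,i=13
  [4] ..#.. => .  t=0,i=1
  [3] ...## => #  t=0,i=5
  [2] ...#. => .  t=0,i=0
  [1] ....# => .  t=0,i=4
  [0] ..... => #  t=0,i=18
  bits 10101100101000010101010111001001 = 2896254409

2896254409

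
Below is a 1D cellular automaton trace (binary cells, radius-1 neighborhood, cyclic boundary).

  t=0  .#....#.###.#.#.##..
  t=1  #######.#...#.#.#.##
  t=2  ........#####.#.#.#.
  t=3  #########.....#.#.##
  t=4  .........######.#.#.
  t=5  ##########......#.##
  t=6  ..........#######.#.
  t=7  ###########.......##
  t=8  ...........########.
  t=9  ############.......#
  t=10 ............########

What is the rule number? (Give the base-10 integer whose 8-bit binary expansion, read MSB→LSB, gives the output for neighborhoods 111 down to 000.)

  ###|.  b7=0 t=0,i=9
  ##.|.  b6=0 t=0,i=10
  #.#|.  b5=0 t=0,i=7
  #..|#  b4=1 t=0,i=2
  .##|#  b3=1 t=0,i=8
  .#.|#  b2=1 t=0,i=1
  ..#|#  b1=1 t=0,i=0
  ...|#  b0=1 t=0,i=3
  bits 00011111 = 31

31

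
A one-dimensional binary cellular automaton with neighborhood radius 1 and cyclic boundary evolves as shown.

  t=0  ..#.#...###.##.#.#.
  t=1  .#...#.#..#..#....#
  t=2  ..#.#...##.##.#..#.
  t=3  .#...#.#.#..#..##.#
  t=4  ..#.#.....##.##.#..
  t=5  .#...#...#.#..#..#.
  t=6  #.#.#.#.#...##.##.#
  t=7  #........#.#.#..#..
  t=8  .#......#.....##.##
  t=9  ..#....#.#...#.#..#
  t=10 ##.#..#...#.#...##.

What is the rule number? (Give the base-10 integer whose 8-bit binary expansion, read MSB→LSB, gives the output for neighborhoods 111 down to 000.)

  ### -> .   bit 7 = 0  t=0,i=9
  ##. -> #   bit 6 = 1  t=0,i=10
  #.# -> .   bit 5 = 0  t=0,i=3
  #.. -> #   bit 4 = 1  t=0,i=5
  .## -> .   bit 3 = 0  t=0,i=8
  .#. -> .   bit 2 = 0  t=0,i=2
  ..# -> #   bit 1 = 1  t=0,i=1
  ... -> .   bit 0 = 0  t=0,i=0
  bits 01010010 = 82

82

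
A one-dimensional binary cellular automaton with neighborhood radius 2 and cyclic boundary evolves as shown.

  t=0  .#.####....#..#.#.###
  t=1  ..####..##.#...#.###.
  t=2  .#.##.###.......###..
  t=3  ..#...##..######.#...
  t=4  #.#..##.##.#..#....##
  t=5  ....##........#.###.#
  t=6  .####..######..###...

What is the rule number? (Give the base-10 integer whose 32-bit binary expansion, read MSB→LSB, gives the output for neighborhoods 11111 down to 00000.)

  nb #####: next=.  (t=3,i=12, bit31=0)
  nb ####.: next=#  (t=0,i=5, bit30=1)
  nb ###.#: next=.  (t=0,i=20, bit29=0)
  nb ###..: next=.  (t=0,i=6, bit28=0)
  nb ##.##: next=.  (t=2,i=5, bit27=0)
  nb ##.#.: next=.  (t=0,i=0, bit26=0)
  nb ##..#: next=#  (t=1,i=6, bit25=1)
  nb ##...: next=.  (t=0,i=7, bit24=0)
  nb #.###: next=#  (t=0,i=3, bit23=1)
  nb #.##.: next=.  (t=2,i=3, bit22=0)
  nb #.#.#: next=.  (t=0,i=1, bit21=0)
  nb #.#..: next=.  (t=1,i=11, bit20=0)
  nb #..##: next=#  (t=1,i=7, bit19=1)
  nb #..#.: next=.  (t=0,i=13, bit18=0)
  nb #...#: next=.  (t=1,i=0, bit17=0)
  nb #....: next=#  (t=0,i=8, bit16=1)
  nb .####: next=#  (t=0,i=4, bit15=1)
  nb .###.: next=#  (t=0,i=19, bit14=1)
  nb .##.#: next=.  (t=1,i=9, bit13=0)
  nb .##..: next=.  (t=3,i=7, bit12=0)
  nb .#.##: next=#  (t=0,i=2, bit11=1)
  nb .#.#.: next=#  (t=0,i=15, bit10=1)
  nb .#..#: next=.  (t=0,i=12, bit9=0)
  nb .#...: next=.  (t=1,i=12, bit8=0)
  nb ..###: next=.  (t=1,i=2, bit7=0)
  nb ..##.: next=#  (t=1,i=8, bit6=1)
  nb ..#.#: next=.  (t=0,i=14, bit5=0)
  nb ..#..: next=#  (t=0,i=11, bit4=1)
  nb ...##: next=#  (t=1,i=1, bit3=1)
  nb ...#.: next=.  (t=0,i=10, bit2=0)
  nb ....#: next=#  (t=0,i=9, bit1=1)
  nb .....: next=#  (t=2,i=11, bit0=1)
  bits 01000010100010011100110001011011 = 1116327003

1116327003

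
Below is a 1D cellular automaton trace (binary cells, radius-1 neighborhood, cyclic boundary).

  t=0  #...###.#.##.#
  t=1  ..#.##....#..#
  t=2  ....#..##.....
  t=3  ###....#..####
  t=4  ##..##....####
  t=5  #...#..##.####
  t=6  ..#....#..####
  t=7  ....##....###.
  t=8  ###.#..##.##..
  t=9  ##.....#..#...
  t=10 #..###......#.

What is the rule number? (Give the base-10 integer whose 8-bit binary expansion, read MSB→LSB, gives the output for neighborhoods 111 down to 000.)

137

  ###|#  b7=1 t=0,i=5
  ##.|.  b6=0 t=0,i=0
  #.#|.  b5=0 t=0,i=7
  #..|.  b4=0 t=0,i=1
  .##|#  b3=1 t=0,i=4
  .#.|.  b2=0 t=0,i=8
  ..#|.  b1=0 t=0,i=3
  ...|#  b0=1 t=0,i=2
  bits 10001001 = 137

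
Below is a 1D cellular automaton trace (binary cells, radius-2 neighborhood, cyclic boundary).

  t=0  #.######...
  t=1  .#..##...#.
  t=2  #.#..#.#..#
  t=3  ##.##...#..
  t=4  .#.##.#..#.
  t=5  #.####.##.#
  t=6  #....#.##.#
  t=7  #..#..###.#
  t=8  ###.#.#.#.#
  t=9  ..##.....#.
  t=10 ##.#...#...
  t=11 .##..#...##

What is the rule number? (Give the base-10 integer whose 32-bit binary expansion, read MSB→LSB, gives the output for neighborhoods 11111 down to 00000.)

  ##### -> #   bit 31 = 1  t=0,i=4
  ####. -> .   bit 30 = 0  t=0,i=6
  ###.# -> #   bit 29 = 1  t=5,i=5
  ###.. -> .   bit 28 = 0  t=0,i=7
  ##.## -> .   bit 27 = 0  t=3,i=2
  ##.#. -> #   bit 26 = 1  t=2,i=1
  ##..# -> #   bit 25 = 1  t=7,i=1
  ##... -> .   bit 24 = 0  t=0,i=8
  #.### -> .   bit 23 = 0  t=0,i=2
  #.##. -> #   bit 22 = 1  t=3,i=3
  #.#.# -> .   bit 21 = 0  t=8,i=4
  #.#.. -> .   bit 20 = 0  t=2,i=2
  #..## -> .   bit 19 = 0  t=1,i=3
  #..#. -> #   bit 18 = 1  t=1,i=0
  #...# -> #   bit 17 = 1  t=0,i=9
  #.... -> .   bit 16 = 0  t=6,i=2
  .#### -> .   bit 15 = 0  t=0,i=3
  .###. -> .   bit 14 = 0  t=7,i=7
  .##.# -> #   bit 13 = 1  t=2,i=0
  .##.. -> #   bit 12 = 1  t=1,i=5
  .#.## -> #   bit 11 = 1  t=0,i=1
  .#.#. -> .   bit 10 = 0  t=2,i=6
  .#..# -> #   bit 9 = 1  t=1,i=2
  .#... -> .   bit 8 = 0  t=9,i=10
  ..### -> #   bit 7 = 1  t=7,i=6
  ..##. -> .   bit 6 = 0  t=1,i=4
  ..#.# -> .   bit 5 = 0  t=0,i=0
  ..#.. -> .   bit 4 = 0  t=1,i=1
  ...## -> #   bit 3 = 1  t=9,i=1
  ...#. -> .   bit 2 = 0  t=0,i=10
  ....# -> #   bit 1 = 1  t=6,i=3
  ..... -> .   bit 0 = 0  t=9,i=6
  bits 10100110010001100011101010001010 = 2789620362

2789620362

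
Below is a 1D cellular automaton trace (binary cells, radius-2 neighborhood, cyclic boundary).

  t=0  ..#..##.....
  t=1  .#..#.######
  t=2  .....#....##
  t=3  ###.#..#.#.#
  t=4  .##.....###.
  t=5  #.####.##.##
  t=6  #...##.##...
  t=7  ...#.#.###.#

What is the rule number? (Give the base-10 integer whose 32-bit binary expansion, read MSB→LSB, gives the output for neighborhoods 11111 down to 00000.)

1936276621

  #####|.  b31=0 t=1,i=8
  ####.|#  b30=1 t=1,i=10
  ###.#|#  b29=1 t=1,i=11
  ###..|#  b28=1 t=4,i=10
  ##.##|.  b27=0 t=5,i=1
  ##.#.|.  b26=0 t=1,i=0
  ##..#|#  b25=1 t=4,i=11
  ##...|#  b24=1 t=0,i=7
  #.###|.  b23=0 t=1,i=6
  #.##.|#  b22=1 t=5,i=7
  #.#.#|#  b21=1 t=3,i=9
  #.#..|.  b20=0 t=1,i=1
  #..##|#  b19=1 t=0,i=4
  #..#.|.  b18=0 t=1,i=3
  #...#|.  b17=0 t=6,i=2
  #....|#  b16=1 t=0,i=8
  .####|.  b15=0 t=1,i=7
  .###.|.  b14=0 t=4,i=9
  .##.#|#  b13=1 t=5,i=8
  .##..|#  b12=1 t=0,i=6
  .#.##|#  b11=1 t=1,i=5
  .#.#.|#  b10=1 t=3,i=8
  .#..#|.  b9=0 t=0,i=3
  .#...|.  b8=0 t=2,i=6
  ..###|#  b7=1 t=4,i=8
  ..##.|.  b6=0 t=0,i=5
  ..#.#|.  b5=0 t=1,i=4
  ..#..|.  b4=0 t=0,i=2
  ...##|#  b3=1 t=2,i=9
  ...#.|#  b2=1 t=0,i=1
  ....#|.  b1=0 t=0,i=0
  .....|#  b0=1 t=0,i=9
  bits 01110011011010010011110010001101 = 1936276621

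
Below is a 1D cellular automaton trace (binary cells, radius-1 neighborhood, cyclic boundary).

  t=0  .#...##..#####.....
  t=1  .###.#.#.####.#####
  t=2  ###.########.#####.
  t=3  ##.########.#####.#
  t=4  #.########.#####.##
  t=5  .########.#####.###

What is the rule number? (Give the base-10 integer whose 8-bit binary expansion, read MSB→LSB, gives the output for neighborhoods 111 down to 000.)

  ### -> #   bit 7 = 1  t=0,i=10
  ##. -> .   bit 6 = 0  t=0,i=6
  #.# -> #   bit 5 = 1  t=1,i=0
  #.. -> #   bit 4 = 1  t=0,i=2
  .## -> #   bit 3 = 1  t=0,i=5
  .#. -> #   bit 2 = 1  t=0,i=1
  ..# -> .   bit 1 = 0  t=0,i=0
  ... -> #   bit 0 = 1  t=0,i=3
  bits 10111101 = 189

189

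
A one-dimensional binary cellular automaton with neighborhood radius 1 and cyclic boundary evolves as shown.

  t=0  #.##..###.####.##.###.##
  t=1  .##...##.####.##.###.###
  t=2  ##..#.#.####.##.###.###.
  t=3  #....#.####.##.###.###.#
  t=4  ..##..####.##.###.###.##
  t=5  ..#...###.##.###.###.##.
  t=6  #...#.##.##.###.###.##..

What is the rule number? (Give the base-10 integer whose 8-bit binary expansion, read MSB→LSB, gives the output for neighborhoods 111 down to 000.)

  [7] ### => #  t=0,i=7
  [6] ##. => .  t=0,i=0
  [5] #.# => #  t=0,i=1
  [4] #.. => .  t=0,i=4
  [3] .## => #  t=0,i=2
  [2] .#. => .  t=2,i=4
  [1] ..# => .  t=0,i=5
  [0] ... => #  t=1,i=4
  bits 10101001 = 169

169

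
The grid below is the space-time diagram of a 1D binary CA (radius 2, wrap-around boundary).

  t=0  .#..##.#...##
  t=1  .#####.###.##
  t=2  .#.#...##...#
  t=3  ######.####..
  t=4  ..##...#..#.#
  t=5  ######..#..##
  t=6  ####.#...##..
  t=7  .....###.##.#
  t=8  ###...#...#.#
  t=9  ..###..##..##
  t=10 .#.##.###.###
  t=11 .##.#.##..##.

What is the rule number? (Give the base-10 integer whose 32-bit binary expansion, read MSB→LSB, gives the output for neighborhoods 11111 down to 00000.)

  ##### -> #   bit 31 = 1  t=1,i=3
  ####. -> .   bit 30 = 0  t=1,i=4
  ###.# -> .   bit 29 = 0  t=1,i=5
  ###.. -> #   bit 28 = 1  t=3,i=10
  ##.## -> .   bit 27 = 0  t=1,i=0
  ##.#. -> .   bit 26 = 0  t=0,i=0
  ##..# -> .   bit 25 = 0  t=3,i=11
  ##... -> #   bit 24 = 1  t=2,i=9
  #.### -> #   bit 23 = 1  t=1,i=1
  #.##. -> .   bit 22 = 0  t=1,i=11
  #.#.# -> #   bit 21 = 1  t=2,i=1
  #.#.. -> #   bit 20 = 1  t=0,i=1
  #..## -> #   bit 19 = 1  t=0,i=3
  #..#. -> .   bit 18 = 0  t=4,i=9
  #...# -> #   bit 17 = 1  t=0,i=9
  #.... -> #   bit 16 = 1  t=7,i=1
  .#### -> .   bit 15 = 0  t=1,i=2
  .###. -> #   bit 14 = 1  t=1,i=8
  .##.# -> #   bit 13 = 1  t=0,i=5
  .##.. -> #   bit 12 = 1  t=2,i=8
  .#.## -> #   bit 11 = 1  t=8,i=11
  .#.#. -> #   bit 10 = 1  t=2,i=0
  .#..# -> #   bit 9 = 1  t=0,i=2
  .#... -> #   bit 8 = 1  t=0,i=8
  ..### -> .   bit 7 = 0  t=3,i=0
  ..##. -> #   bit 6 = 1  t=0,i=4
  ..#.# -> .   bit 5 = 0  t=2,i=12
  ..#.. -> .   bit 4 = 0  t=4,i=7
  ...## -> .   bit 3 = 0  t=0,i=10
  ...#. -> .   bit 2 = 0  t=2,i=11
  ....# -> .   bit 1 = 0  t=7,i=3
  ..... -> #   bit 0 = 1  t=7,i=2
  bits 10010001101110110111111101000001 = 2444984129

2444984129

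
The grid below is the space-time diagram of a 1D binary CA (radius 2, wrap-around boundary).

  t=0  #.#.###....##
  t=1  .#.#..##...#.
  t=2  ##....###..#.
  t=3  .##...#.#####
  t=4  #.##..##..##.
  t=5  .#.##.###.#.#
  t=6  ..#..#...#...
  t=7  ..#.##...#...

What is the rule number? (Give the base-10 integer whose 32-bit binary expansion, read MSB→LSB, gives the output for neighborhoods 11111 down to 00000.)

3741587696

  nb #####: next=#  (t=3,i=10, bit31=1)
  nb ####.: next=#  (t=3,i=11, bit30=1)
  nb ###.#: next=.  (t=0,i=0, bit29=0)
  nb ###..: next=#  (t=0,i=6, bit28=1)
  nb ##.##: next=#  (t=3,i=0, bit27=1)
  nb ##.#.: next=#  (t=0,i=1, bit26=1)
  nb ##..#: next=#  (t=2,i=9, bit25=1)
  nb ##...: next=#  (t=0,i=7, bit24=1)
  nb #.###: next=.  (t=0,i=4, bit23=0)
  nb #.##.: next=.  (t=2,i=0, bit22=0)
  nb #.#.#: next=.  (t=0,i=2, bit21=0)
  nb #.#..: next=.  (t=1,i=3, bit20=0)
  nb #..##: next=.  (t=1,i=5, bit19=0)
  nb #..#.: next=#  (t=1,i=0, bit18=1)
  nb #...#: next=.  (t=1,i=9, bit17=0)
  nb #....: next=.  (t=0,i=8, bit16=0)
  nb .####: next=.  (t=3,i=9, bit15=0)
  nb .###.: next=.  (t=0,i=5, bit14=0)
  nb .##.#: next=.  (t=4,i=11, bit13=0)
  nb .##..: next=#  (t=1,i=7, bit12=1)
  nb .#.##: next=#  (t=0,i=3, bit11=1)
  nb .#.#.: next=.  (t=1,i=2, bit10=0)
  nb .#..#: next=.  (t=1,i=4, bit9=0)
  nb .#...: next=.  (t=6,i=6, bit8=0)
  nb ..###: next=#  (t=0,i=11, bit7=1)
  nb ..##.: next=#  (t=1,i=6, bit6=1)
  nb ..#.#: next=#  (t=1,i=1, bit5=1)
  nb ..#..: next=#  (t=1,i=11, bit4=1)
  nb ...##: next=.  (t=0,i=10, bit3=0)
  nb ...#.: next=.  (t=1,i=10, bit2=0)
  nb ....#: next=.  (t=0,i=9, bit1=0)
  nb .....: next=.  (t=6,i=12, bit0=0)
  bits 11011111000001000001100011110000 = 3741587696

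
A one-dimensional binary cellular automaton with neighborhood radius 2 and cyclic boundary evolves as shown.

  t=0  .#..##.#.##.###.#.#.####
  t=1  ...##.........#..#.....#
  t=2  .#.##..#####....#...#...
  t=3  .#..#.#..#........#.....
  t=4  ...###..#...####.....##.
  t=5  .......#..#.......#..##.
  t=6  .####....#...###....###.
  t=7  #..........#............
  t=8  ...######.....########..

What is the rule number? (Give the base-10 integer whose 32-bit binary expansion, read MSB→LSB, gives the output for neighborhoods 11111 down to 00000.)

2685277281

  [31] ##### => #  t=2,i=9
  [30] ####. => .  t=0,i=22
  [29] ###.# => #  t=0,i=14
  [28] ###.. => .  t=2,i=11
  [27] ##.## => .  t=0,i=11
  [26] ##.#. => .  t=0,i=0
  [25] ##..# => .  t=2,i=5
  [24] ##... => .  t=1,i=5
  [23] #.### => .  t=0,i=12
  [22] #.##. => .  t=0,i=9
  [21] #.#.# => .  t=0,i=7
  [20] #.#.. => .  t=0,i=1
  [19] #..## => #  t=0,i=3
  [18] #..#. => #  t=1,i=16
  [17] #...# => #  t=1,i=1
  [16] #.... => .  t=1,i=6
  [15] .#### => .  t=0,i=21
  [14] .###. => .  t=0,i=13
  [13] .##.# => .  t=0,i=5
  [12] .##.. => #  t=1,i=4
  [11] .#.## => .  t=0,i=8
  [10] .#.#. => #  t=0,i=17
  [9] .#..# => .  t=0,i=2
  [8] .#... => .  t=1,i=0
  [7] ..### => .  t=2,i=7
  [6] ..##. => #  t=0,i=4
  [5] ..#.# => #  t=2,i=1
  [4] ..#.. => .  t=1,i=14
  [3] ...## => .  t=1,i=2
  [2] ...#. => .  t=1,i=13
  [1] ....# => .  t=1,i=12
  [0] ..... => #  t=1,i=7
  bits 10100000000011100001010001100001 = 2685277281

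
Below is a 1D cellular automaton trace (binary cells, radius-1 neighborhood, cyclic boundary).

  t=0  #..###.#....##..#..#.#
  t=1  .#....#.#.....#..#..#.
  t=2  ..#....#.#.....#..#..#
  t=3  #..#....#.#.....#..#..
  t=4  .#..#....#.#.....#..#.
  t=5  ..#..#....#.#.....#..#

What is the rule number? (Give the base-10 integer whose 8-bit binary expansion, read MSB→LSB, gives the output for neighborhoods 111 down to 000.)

  ### -> .   bit 7 = 0  t=0,i=4
  ##. -> .   bit 6 = 0  t=0,i=0
  #.# -> #   bit 5 = 1  t=0,i=6
  #.. -> #   bit 4 = 1  t=0,i=1
  .## -> .   bit 3 = 0  t=0,i=3
  .#. -> .   bit 2 = 0  t=0,i=7
  ..# -> .   bit 1 = 0  t=0,i=2
  ... -> .   bit 0 = 0  t=0,i=9
  bits 00110000 = 48

48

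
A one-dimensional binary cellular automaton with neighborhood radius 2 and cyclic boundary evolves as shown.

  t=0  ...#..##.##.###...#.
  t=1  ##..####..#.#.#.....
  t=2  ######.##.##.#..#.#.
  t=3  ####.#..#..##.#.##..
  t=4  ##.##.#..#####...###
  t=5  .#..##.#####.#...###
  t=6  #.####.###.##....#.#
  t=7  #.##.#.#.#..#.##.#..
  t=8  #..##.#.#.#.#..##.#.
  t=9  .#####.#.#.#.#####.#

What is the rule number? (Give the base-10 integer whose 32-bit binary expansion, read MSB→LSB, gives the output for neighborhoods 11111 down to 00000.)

3062478562

  ##### -> #   bit 31 = 1  t=2,i=2
  ####. -> .   bit 30 = 0  t=1,i=6
  ###.# -> #   bit 29 = 1  t=2,i=5
  ###.. -> #   bit 28 = 1  t=0,i=14
  ##.## -> .   bit 27 = 0  t=0,i=8
  ##.#. -> #   bit 26 = 1  t=2,i=12
  ##..# -> #   bit 25 = 1  t=1,i=2
  ##... -> .   bit 24 = 0  t=0,i=15
  #.### -> #   bit 23 = 1  t=0,i=12
  #.##. -> .   bit 22 = 0  t=0,i=9
  #.#.# -> .   bit 21 = 0  t=1,i=12
  #.#.. -> .   bit 20 = 0  t=1,i=14
  #..## -> #   bit 19 = 1  t=0,i=5
  #..#. -> .   bit 18 = 0  t=1,i=9
  #...# -> .   bit 17 = 0  t=0,i=16
  #.... -> #   bit 16 = 1  t=0,i=0
  .#### -> #   bit 15 = 1  t=1,i=5
  .###. -> .   bit 14 = 0  t=0,i=13
  .##.# -> #   bit 13 = 1  t=0,i=7
  .##.. -> #   bit 12 = 1  t=1,i=1
  .#.## -> .   bit 11 = 0  t=2,i=19
  .#.#. -> #   bit 10 = 1  t=1,i=11
  .#..# -> #   bit 9 = 1  t=0,i=4
  .#... -> .   bit 8 = 0  t=0,i=19
  ..### -> #   bit 7 = 1  t=1,i=4
  ..##. -> #   bit 6 = 1  t=0,i=6
  ..#.# -> #   bit 5 = 1  t=1,i=10
  ..#.. -> .   bit 4 = 0  t=0,i=3
  ...## -> .   bit 3 = 0  t=1,i=19
  ...#. -> .   bit 2 = 0  t=0,i=2
  ....# -> #   bit 1 = 1  t=0,i=1
  ..... -> .   bit 0 = 0  t=1,i=17
  bits 10110110100010011011011011100010 = 3062478562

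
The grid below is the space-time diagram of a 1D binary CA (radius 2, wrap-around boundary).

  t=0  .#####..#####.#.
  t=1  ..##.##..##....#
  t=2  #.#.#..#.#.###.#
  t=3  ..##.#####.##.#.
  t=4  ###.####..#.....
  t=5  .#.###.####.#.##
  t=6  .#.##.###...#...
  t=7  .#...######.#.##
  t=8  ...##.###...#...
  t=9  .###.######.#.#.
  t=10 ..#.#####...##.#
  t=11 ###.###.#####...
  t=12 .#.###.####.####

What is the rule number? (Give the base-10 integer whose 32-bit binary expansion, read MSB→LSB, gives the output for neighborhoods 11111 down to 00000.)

  nb #####: next=#  (t=0,i=3, bit31=1)
  nb ####.: next=.  (t=0,i=4, bit30=0)
  nb ###.#: next=.  (t=0,i=12, bit29=0)
  nb ###..: next=#  (t=0,i=5, bit28=1)
  nb ##.##: next=#  (t=1,i=4, bit27=1)
  nb ##.#.: next=.  (t=0,i=13, bit26=0)
  nb ##..#: next=#  (t=0,i=6, bit25=1)
  nb ##...: next=#  (t=1,i=11, bit24=1)
  nb #.###: next=#  (t=2,i=11, bit23=1)
  nb #.##.: next=.  (t=1,i=5, bit22=0)
  nb #.#.#: next=#  (t=2,i=2, bit21=1)
  nb #.#..: next=.  (t=0,i=14, bit20=0)
  nb #..##: next=.  (t=0,i=0, bit19=0)
  nb #..#.: next=#  (t=2,i=6, bit18=1)
  nb #...#: next=#  (t=3,i=0, bit17=1)
  nb #....: next=#  (t=1,i=12, bit16=1)
  nb .####: next=#  (t=0,i=2, bit15=1)
  nb .###.: next=#  (t=2,i=12, bit14=1)
  nb .##.#: next=.  (t=1,i=3, bit13=0)
  nb .##..: next=.  (t=1,i=6, bit12=0)
  nb .#.##: next=.  (t=2,i=10, bit11=0)
  nb .#.#.: next=#  (t=2,i=3, bit10=1)
  nb .#..#: next=#  (t=0,i=15, bit9=1)
  nb .#...: next=.  (t=3,i=15, bit8=0)
  nb ..###: next=.  (t=0,i=1, bit7=0)
  nb ..##.: next=#  (t=1,i=2, bit6=1)
  nb ..#.#: next=#  (t=2,i=7, bit5=1)
  nb ..#..: next=#  (t=1,i=15, bit4=1)
  nb ...##: next=#  (t=3,i=1, bit3=1)
  nb ...#.: next=.  (t=1,i=14, bit2=0)
  nb ....#: next=#  (t=1,i=13, bit1=1)
  nb .....: next=.  (t=4,i=13, bit0=0)
  bits 10011011101001111100011001111010 = 2611463802

2611463802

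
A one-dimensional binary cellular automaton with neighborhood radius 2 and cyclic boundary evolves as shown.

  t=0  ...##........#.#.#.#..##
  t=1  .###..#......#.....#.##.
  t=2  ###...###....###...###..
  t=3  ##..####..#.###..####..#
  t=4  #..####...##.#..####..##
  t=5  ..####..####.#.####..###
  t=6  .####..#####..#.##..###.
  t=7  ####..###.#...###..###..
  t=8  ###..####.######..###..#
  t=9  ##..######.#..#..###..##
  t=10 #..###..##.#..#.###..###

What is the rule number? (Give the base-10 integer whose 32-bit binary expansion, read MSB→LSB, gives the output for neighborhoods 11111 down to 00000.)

  #####|.  b31=0 t=6,i=9
  ####.|#  b30=1 t=3,i=6
  ###.#|#  b29=1 t=5,i=11
  ###..|.  b28=0 t=1,i=3
  ##.##|#  b27=1 t=8,i=9
  ##.#.|.  b26=0 t=4,i=12
  ##..#|.  b25=0 t=1,i=4
  ##...|.  b24=0 t=0,i=0
  #.###|.  b23=0 t=3,i=12
  #.##.|#  b22=1 t=1,i=21
  #.#.#|.  b21=0 t=0,i=15
  #.#..|#  b20=1 t=0,i=19
  #..##|#  b19=1 t=0,i=21
  #..#.|.  b18=0 t=1,i=5
  #...#|#  b17=1 t=0,i=1
  #....|#  b16=1 t=0,i=6
  .####|#  b15=1 t=3,i=5
  .###.|#  b14=1 t=1,i=2
  .##.#|#  b13=1 t=4,i=11
  .##..|.  b12=0 t=0,i=4
  .#.##|#  b11=1 t=1,i=20
  .#.#.|.  b10=0 t=0,i=14
  .#..#|.  b9=0 t=0,i=20
  .#...|#  b8=1 t=1,i=7
  ..###|#  b7=1 t=1,i=1
  ..##.|#  b6=1 t=0,i=3
  ..#.#|#  b5=1 t=0,i=13
  ..#..|#  b4=1 t=1,i=6
  ...##|#  b3=1 t=0,i=2
  ...#.|.  b2=0 t=0,i=12
  ....#|.  b1=0 t=0,i=11
  .....|.  b0=0 t=0,i=7
  bits 01101000010110111110100111111000 = 1750854136

1750854136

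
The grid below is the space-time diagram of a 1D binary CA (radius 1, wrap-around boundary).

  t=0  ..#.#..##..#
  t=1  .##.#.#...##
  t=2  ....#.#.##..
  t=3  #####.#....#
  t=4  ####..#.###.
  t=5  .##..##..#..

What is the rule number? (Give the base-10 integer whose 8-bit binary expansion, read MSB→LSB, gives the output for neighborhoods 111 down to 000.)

  [7] ### => #  t=3,i=0
  [6] ##. => .  t=0,i=8
  [5] #.# => .  t=0,i=3
  [4] #.. => .  t=0,i=0
  [3] .## => .  t=0,i=7
  [2] .#. => #  t=0,i=2
  [1] ..# => #  t=0,i=1
  [0] ... => #  t=1,i=8
  bits 10000111 = 135

135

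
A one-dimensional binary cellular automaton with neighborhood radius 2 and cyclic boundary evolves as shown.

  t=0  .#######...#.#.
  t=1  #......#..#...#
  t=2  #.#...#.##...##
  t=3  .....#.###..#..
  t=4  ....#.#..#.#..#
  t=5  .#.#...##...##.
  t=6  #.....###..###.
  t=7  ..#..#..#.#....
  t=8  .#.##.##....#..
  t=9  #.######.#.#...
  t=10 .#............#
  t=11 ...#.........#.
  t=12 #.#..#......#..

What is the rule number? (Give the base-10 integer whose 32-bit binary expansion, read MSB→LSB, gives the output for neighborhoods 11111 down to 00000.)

407714380

  ##### -> .   bit 31 = 0  t=0,i=3
  ####. -> .   bit 30 = 0  t=0,i=6
  ###.# -> .   bit 29 = 0  t=2,i=0
  ###.. -> #   bit 28 = 1  t=0,i=7
  ##.## -> #   bit 27 = 1  t=8,i=5
  ##.#. -> .   bit 26 = 0  t=2,i=1
  ##..# -> .   bit 25 = 0  t=3,i=10
  ##... -> .   bit 24 = 0  t=0,i=8
  #.### -> .   bit 23 = 0  t=3,i=7
  #.##. -> #   bit 22 = 1  t=2,i=8
  #.#.# -> .   bit 21 = 0  t=9,i=9
  #.#.. -> .   bit 20 = 0  t=0,i=13
  #..## -> #   bit 19 = 1  t=0,i=0
  #..#. -> #   bit 18 = 1  t=1,i=9
  #...# -> .   bit 17 = 0  t=0,i=9
  #.... -> #   bit 16 = 1  t=1,i=2
  .#### -> .   bit 15 = 0  t=0,i=2
  .###. -> .   bit 14 = 0  t=2,i=14
  .##.# -> #   bit 13 = 1  t=8,i=4
  .##.. -> #   bit 12 = 1  t=1,i=0
  .#.## -> #   bit 11 = 1  t=2,i=7
  .#.#. -> .   bit 10 = 0  t=0,i=12
  .#..# -> #   bit 9 = 1  t=0,i=14
  .#... -> .   bit 8 = 0  t=1,i=11
  ..### -> .   bit 7 = 0  t=0,i=1
  ..##. -> #   bit 6 = 1  t=1,i=14
  ..#.# -> .   bit 5 = 0  t=0,i=11
  ..#.. -> .   bit 4 = 0  t=1,i=7
  ...## -> #   bit 3 = 1  t=1,i=13
  ...#. -> #   bit 2 = 1  t=0,i=10
  ....# -> .   bit 1 = 0  t=1,i=5
  ..... -> .   bit 0 = 0  t=1,i=3
  bits 00011000010011010011101001001100 = 407714380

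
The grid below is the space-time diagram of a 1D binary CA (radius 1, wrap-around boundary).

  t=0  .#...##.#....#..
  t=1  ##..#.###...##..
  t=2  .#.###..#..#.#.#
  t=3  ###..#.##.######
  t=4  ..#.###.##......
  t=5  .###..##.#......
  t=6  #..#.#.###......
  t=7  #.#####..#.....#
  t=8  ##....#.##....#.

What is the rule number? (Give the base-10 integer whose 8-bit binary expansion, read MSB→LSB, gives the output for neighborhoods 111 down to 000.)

102

  [7] ### => .  t=1,i=7
  [6] ##. => #  t=0,i=6
  [5] #.# => #  t=0,i=7
  [4] #.. => .  t=0,i=2
  [3] .## => .  t=0,i=5
  [2] .#. => #  t=0,i=1
  [1] ..# => #  t=0,i=0
  [0] ... => .  t=0,i=3
  bits 01100110 = 102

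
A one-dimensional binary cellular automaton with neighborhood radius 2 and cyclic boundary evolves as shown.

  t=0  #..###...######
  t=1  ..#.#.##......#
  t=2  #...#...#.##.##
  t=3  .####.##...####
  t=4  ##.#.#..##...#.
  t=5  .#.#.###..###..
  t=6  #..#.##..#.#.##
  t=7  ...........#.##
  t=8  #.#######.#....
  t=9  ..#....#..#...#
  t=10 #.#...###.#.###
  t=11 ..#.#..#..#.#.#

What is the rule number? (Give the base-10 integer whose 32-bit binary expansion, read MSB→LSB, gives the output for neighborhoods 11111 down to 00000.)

1236951573

  #####|.  b31=0 t=0,i=11
  ####.|#  b30=1 t=0,i=14
  ###.#|.  b29=0 t=3,i=4
  ###..|.  b28=0 t=0,i=0
  ##.##|#  b27=1 t=2,i=12
  ##.#.|.  b26=0 t=4,i=2
  ##..#|.  b25=0 t=0,i=1
  ##...|#  b24=1 t=0,i=6
  #.###|#  b23=1 t=2,i=13
  #.##.|.  b22=0 t=1,i=6
  #.#.#|#  b21=1 t=1,i=4
  #.#..|#  b20=1 t=4,i=5
  #..##|#  b19=1 t=0,i=2
  #..#.|.  b18=0 t=1,i=1
  #...#|#  b17=1 t=0,i=7
  #....|.  b16=0 t=1,i=9
  .####|.  b15=0 t=0,i=10
  .###.|#  b14=1 t=0,i=4
  .##.#|#  b13=1 t=2,i=11
  .##..|.  b12=0 t=1,i=7
  .#.##|.  b11=0 t=1,i=5
  .#.#.|.  b10=0 t=1,i=3
  .#..#|#  b9=1 t=1,i=0
  .#...|.  b8=0 t=2,i=5
  ..###|.  b7=0 t=0,i=3
  ..##.|.  b6=0 t=4,i=8
  ..#.#|.  b5=0 t=1,i=2
  ..#..|#  b4=1 t=1,i=14
  ...##|.  b3=0 t=0,i=8
  ...#.|#  b2=1 t=1,i=13
  ....#|.  b1=0 t=1,i=12
  .....|#  b0=1 t=1,i=10
  bits 01001001101110100110001000010101 = 1236951573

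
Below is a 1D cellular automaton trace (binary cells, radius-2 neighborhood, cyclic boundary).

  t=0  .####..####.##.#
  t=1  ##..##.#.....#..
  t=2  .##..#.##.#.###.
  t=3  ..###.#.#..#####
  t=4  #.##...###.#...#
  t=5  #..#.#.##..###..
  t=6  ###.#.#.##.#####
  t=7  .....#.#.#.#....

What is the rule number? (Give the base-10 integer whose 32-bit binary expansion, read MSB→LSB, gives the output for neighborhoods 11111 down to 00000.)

311852949

  [31] ##### => .  t=3,i=13
  [30] ####. => .  t=0,i=3
  [29] ###.# => .  t=0,i=10
  [28] ###.. => #  t=0,i=4
  [27] ##.## => .  t=0,i=11
  [26] ##.#. => .  t=0,i=14
  [25] ##..# => #  t=0,i=5
  [24] ##... => .  t=4,i=4
  [23] #.### => #  t=0,i=1
  [22] #.##. => .  t=0,i=12
  [21] #.#.# => .  t=0,i=15
  [20] #.#.. => #  t=1,i=7
  [19] #..## => .  t=0,i=6
  [18] #..#. => #  t=2,i=4
  [17] #...# => #  t=4,i=5
  [16] #.... => .  t=1,i=9
  [15] .#### => .  t=0,i=2
  [14] .###. => #  t=2,i=13
  [13] .##.# => #  t=0,i=13
  [12] .##.. => #  t=1,i=1
  [11] .#.## => #  t=0,i=0
  [10] .#.#. => #  t=3,i=7
  [9] .#..# => #  t=1,i=14
  [8] .#... => #  t=1,i=8
  [7] ..### => #  t=0,i=7
  [6] ..##. => .  t=1,i=0
  [5] ..#.# => .  t=2,i=5
  [4] ..#.. => #  t=1,i=13
  [3] ...## => .  t=4,i=6
  [2] ...#. => #  t=1,i=12
  [1] ....# => .  t=1,i=11
  [0] ..... => #  t=1,i=10
  bits 00010010100101100111111110010101 = 311852949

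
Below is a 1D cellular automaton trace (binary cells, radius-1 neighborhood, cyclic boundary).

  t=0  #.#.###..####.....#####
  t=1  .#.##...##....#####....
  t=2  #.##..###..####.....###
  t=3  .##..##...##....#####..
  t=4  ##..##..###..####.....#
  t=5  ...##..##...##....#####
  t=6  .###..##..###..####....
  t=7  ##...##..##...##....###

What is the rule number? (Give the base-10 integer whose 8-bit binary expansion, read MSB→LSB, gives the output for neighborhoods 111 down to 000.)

43

  ###|.  b7=0 t=0,i=5
  ##.|.  b6=0 t=0,i=0
  #.#|#  b5=1 t=0,i=1
  #..|.  b4=0 t=0,i=7
  .##|#  b3=1 t=0,i=4
  .#.|.  b2=0 t=0,i=2
  ..#|#  b1=1 t=0,i=8
  ...|#  b0=1 t=0,i=14
  bits 00101011 = 43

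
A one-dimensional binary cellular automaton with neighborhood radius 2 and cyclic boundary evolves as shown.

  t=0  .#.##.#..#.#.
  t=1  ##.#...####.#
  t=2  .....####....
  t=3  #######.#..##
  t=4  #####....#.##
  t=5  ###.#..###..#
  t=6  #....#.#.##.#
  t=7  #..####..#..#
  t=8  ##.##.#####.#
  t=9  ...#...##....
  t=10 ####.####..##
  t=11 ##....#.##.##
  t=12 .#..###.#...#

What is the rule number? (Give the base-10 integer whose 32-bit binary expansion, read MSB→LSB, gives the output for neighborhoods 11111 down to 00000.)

2454099711

  [31] ##### => #  t=3,i=0
  [30] ####. => .  t=1,i=9
  [29] ###.# => .  t=1,i=1
  [28] ###.. => #  t=2,i=8
  [27] ##.## => .  t=1,i=11
  [26] ##.#. => .  t=0,i=5
  [25] ##..# => #  t=5,i=10
  [24] ##... => .  t=2,i=9
  [23] #.### => .  t=1,i=12
  [22] #.##. => #  t=0,i=3
  [21] #.#.# => .  t=6,i=7
  [20] #.#.. => .  t=0,i=6
  [19] #..## => .  t=3,i=10
  [18] #..#. => #  t=0,i=0
  [17] #...# => #  t=1,i=5
  [16] #.... => .  t=2,i=10
  [15] .#### => #  t=1,i=8
  [14] .###. => .  t=1,i=0
  [13] .##.# => .  t=0,i=4
  [12] .##.. => #  t=6,i=0
  [11] .#.## => .  t=0,i=2
  [10] .#.#. => #  t=0,i=10
  [9] .#..# => #  t=0,i=7
  [8] .#... => .  t=1,i=4
  [7] ..### => #  t=1,i=7
  [6] ..##. => #  t=7,i=12
  [5] ..#.# => #  t=0,i=1
  [4] ..#.. => #  t=7,i=9
  [3] ...## => #  t=1,i=6
  [2] ...#. => #  t=4,i=8
  [1] ....# => #  t=2,i=3
  [0] ..... => #  t=2,i=0
  bits 10010010010001101001011011111111 = 2454099711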